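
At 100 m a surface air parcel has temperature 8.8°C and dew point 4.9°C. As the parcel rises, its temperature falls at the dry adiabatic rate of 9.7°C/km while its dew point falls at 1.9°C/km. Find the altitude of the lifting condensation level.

T and T_d converge at 9.7 − 1.9 = 7.8°C per km
Height above start = (8.8 − 4.9) / 7.8 = 0.5 km
LCL altitude = 100 m + 500 m = 600 m

600 m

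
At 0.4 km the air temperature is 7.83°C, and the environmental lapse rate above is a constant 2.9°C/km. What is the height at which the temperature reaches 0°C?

Height above start = (7.83 − 0) / 2.9 = 2.7 km
Altitude = 400 m + 2700 m = 3100 m

3.1 km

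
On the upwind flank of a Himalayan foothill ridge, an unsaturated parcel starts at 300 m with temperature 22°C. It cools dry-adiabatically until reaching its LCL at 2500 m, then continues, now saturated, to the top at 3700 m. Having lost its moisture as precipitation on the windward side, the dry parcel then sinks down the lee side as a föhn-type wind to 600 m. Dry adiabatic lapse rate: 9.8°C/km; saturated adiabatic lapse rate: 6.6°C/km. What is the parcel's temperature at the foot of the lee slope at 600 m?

22.9°C

From 300 m to 2500 m (dry): cools by 9.8 × 2.2 = 21.56°C, giving 0.44°C.
From 2500 m to 3700 m (saturated): cools by 6.6 × 1.2 = 7.92°C, giving -7.48°C.
From 3700 m to 600 m (dry descent): warms by 9.8 × 3.1 = 30.38°C, giving 22.9°C.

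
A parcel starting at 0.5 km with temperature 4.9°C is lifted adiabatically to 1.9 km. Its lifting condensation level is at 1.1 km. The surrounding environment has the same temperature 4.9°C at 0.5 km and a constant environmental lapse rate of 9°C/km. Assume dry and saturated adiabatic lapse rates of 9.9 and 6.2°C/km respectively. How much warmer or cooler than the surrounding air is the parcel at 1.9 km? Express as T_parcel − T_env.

Parcel:
  500–1100 m, dry: Δz = 0.6 km ⇒ ΔT = -5.94°C; T = -1.04°C
  1100–1900 m, saturated: Δz = 0.8 km ⇒ ΔT = -4.96°C; T = -6°C
Environment:
  500–1900 m, environment: Δz = 1.4 km ⇒ ΔT = -12.6°C; T = -7.7°C
T_parcel − T_env = -6 − (-7.7) = +1.7°C

+1.7°C (parcel warmer than environment)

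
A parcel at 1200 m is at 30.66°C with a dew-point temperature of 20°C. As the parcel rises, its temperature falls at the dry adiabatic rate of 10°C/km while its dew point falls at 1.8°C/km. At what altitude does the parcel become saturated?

2500 m

T and T_d converge at 10 − 1.8 = 8.2°C per km
Height above start = (30.66 − 20) / 8.2 = 1.3 km
LCL altitude = 1200 m + 1300 m = 2500 m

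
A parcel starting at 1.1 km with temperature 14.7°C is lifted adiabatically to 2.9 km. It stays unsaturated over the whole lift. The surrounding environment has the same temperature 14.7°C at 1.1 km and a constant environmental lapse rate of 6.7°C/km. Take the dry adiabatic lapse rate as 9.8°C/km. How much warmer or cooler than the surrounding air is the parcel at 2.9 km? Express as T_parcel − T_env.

-5.58°C (parcel cooler than environment)

Parcel:
  From 1100 m to 2900 m (dry): cools by 9.8 × 1.8 = 17.64°C, giving -2.94°C.
Environment:
  From 1100 m to 2900 m (environment): cools by 6.7 × 1.8 = 12.06°C, giving 2.64°C.
T_parcel − T_env = -2.94 − 2.64 = -5.58°C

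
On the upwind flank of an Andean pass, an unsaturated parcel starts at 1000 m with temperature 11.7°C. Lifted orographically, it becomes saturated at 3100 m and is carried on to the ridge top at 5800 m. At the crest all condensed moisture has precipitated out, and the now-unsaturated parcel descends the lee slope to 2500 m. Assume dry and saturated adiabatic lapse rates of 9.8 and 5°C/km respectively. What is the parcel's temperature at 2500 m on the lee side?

9.96°C

Dry to 3100 m: -9.8 × 2.1 km = -20.58°C, so T = -8.88°C.
Saturated to 5800 m: -5 × 2.7 km = -13.5°C, so T = -22.38°C.
Dry descent to 2500 m: +9.8 × 3.3 km = +32.34°C, so T = 9.96°C.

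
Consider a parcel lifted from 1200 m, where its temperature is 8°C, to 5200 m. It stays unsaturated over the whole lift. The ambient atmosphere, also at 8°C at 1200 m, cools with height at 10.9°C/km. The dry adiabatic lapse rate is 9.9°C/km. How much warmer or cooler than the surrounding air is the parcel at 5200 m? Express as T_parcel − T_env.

+4°C (parcel warmer than environment)

Parcel:
  From 1200 m to 5200 m (dry): cools by 9.9 × 4 = 39.6°C, giving -31.6°C.
Environment:
  From 1200 m to 5200 m (environment): cools by 10.9 × 4 = 43.6°C, giving -35.6°C.
T_parcel − T_env = -31.6 − (-35.6) = +4°C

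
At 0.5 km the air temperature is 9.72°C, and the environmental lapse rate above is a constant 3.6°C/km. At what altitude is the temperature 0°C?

3.2 km

Height above start = (9.72 − 0) / 3.6 = 2.7 km
Altitude = 500 m + 2700 m = 3200 m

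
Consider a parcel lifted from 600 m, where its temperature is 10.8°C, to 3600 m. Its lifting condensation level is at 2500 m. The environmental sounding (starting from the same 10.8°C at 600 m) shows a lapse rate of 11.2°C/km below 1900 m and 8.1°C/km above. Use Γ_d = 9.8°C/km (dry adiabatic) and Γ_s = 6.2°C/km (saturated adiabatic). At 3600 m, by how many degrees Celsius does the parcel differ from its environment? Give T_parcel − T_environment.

Parcel:
  600–2500 m, dry: Δz = 1.9 km ⇒ ΔT = -18.62°C; T = -7.82°C
  2500–3600 m, saturated: Δz = 1.1 km ⇒ ΔT = -6.82°C; T = -14.64°C
Environment:
  600–1900 m, environment, lower layer: Δz = 1.3 km ⇒ ΔT = -14.56°C; T = -3.76°C
  1900–3600 m, environment, upper layer: Δz = 1.7 km ⇒ ΔT = -13.77°C; T = -17.53°C
T_parcel − T_env = -14.64 − (-17.53) = +2.89°C

+2.89°C (parcel warmer than environment)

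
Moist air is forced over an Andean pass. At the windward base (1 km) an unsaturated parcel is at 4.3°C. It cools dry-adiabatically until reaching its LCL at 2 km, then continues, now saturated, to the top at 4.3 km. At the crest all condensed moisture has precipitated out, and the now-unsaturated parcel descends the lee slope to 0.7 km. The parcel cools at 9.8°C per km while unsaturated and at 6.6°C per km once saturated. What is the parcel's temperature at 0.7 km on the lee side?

14.6°C

1000–2000 m, dry: Δz = 1 km ⇒ ΔT = -9.8°C; T = -5.5°C
2000–4300 m, saturated: Δz = 2.3 km ⇒ ΔT = -15.18°C; T = -20.68°C
4300–700 m, dry descent: Δz = 3.6 km ⇒ ΔT = +35.28°C; T = 14.6°C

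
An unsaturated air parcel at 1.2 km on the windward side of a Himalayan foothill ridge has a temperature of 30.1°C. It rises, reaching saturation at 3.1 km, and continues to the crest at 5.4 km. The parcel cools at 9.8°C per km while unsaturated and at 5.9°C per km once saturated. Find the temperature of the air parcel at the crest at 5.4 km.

Dry to 3100 m: -9.8 × 1.9 km = -18.62°C, so T = 11.48°C.
Saturated to 5400 m: -5.9 × 2.3 km = -13.57°C, so T = -2.09°C.

-2.09°C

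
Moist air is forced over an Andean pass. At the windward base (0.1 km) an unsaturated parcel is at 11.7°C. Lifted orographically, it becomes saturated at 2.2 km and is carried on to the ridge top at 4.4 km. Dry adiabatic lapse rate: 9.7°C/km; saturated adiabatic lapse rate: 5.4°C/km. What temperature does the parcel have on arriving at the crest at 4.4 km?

-20.55°C

100–2200 m, dry: Δz = 2.1 km ⇒ ΔT = -20.37°C; T = -8.67°C
2200–4400 m, saturated: Δz = 2.2 km ⇒ ΔT = -11.88°C; T = -20.55°C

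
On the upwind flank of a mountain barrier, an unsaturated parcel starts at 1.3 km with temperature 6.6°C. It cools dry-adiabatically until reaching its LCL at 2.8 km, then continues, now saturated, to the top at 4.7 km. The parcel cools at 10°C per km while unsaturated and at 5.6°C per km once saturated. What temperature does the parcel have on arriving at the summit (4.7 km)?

1300–2800 m, dry: Δz = 1.5 km ⇒ ΔT = -15°C; T = -8.4°C
2800–4700 m, saturated: Δz = 1.9 km ⇒ ΔT = -10.64°C; T = -19.04°C

-19.04°C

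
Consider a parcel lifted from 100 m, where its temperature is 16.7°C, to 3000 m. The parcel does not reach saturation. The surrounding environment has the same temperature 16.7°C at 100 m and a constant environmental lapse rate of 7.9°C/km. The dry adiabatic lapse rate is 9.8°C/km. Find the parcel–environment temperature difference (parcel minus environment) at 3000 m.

Parcel:
  100 → 3000 m (dry, 9.8°C/km): ΔT = -9.8 × 2.9 = -28.42°C → T = -11.72°C
Environment:
  100 → 3000 m (environment, 7.9°C/km): ΔT = -7.9 × 2.9 = -22.91°C → T = -6.21°C
T_parcel − T_env = -11.72 − (-6.21) = -5.51°C

-5.51°C (parcel cooler than environment)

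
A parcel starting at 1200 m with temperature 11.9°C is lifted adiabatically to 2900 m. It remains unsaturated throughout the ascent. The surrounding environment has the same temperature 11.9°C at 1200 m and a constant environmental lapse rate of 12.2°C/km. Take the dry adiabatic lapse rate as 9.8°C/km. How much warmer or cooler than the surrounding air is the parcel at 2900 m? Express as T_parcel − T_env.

Parcel:
  1200–2900 m, dry: Δz = 1.7 km ⇒ ΔT = -16.66°C; T = -4.76°C
Environment:
  1200–2900 m, environment: Δz = 1.7 km ⇒ ΔT = -20.74°C; T = -8.84°C
T_parcel − T_env = -4.76 − (-8.84) = +4.08°C

+4.08°C (parcel warmer than environment)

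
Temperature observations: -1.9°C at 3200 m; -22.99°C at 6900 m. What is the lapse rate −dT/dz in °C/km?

5.7°C/km

Γ = −ΔT/Δz = (-1.9 − (-22.99)) / (6900 − 3200) m
  = 21.09°C / 3.7 km = 5.7°C/km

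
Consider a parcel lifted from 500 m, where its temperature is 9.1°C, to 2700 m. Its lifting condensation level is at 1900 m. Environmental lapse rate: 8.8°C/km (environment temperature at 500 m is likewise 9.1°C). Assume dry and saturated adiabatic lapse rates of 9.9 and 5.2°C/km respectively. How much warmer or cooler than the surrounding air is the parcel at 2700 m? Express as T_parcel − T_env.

Parcel:
  Dry to 1900 m: -9.9 × 1.4 km = -13.86°C, so T = -4.76°C.
  Saturated to 2700 m: -5.2 × 0.8 km = -4.16°C, so T = -8.92°C.
Environment:
  Environment to 2700 m: -8.8 × 2.2 km = -19.36°C, so T = -10.26°C.
T_parcel − T_env = -8.92 − (-10.26) = +1.34°C

+1.34°C (parcel warmer than environment)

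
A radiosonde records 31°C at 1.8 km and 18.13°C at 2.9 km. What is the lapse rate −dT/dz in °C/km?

Γ = −ΔT/Δz = (31 − 18.13) / (2900 − 1800) m
  = 12.87°C / 1.1 km = 11.7°C/km

11.7°C/km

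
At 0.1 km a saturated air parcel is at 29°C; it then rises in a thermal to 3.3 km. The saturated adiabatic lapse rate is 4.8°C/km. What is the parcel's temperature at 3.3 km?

100–3300 m, saturated adiabatic: Δz = 3.2 km ⇒ ΔT = -15.36°C; T = 13.64°C

13.64°C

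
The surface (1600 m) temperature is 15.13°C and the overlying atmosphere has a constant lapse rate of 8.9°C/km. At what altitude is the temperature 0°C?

Height above start = (15.13 − 0) / 8.9 = 1.7 km
Altitude = 1600 m + 1700 m = 3300 m

3300 m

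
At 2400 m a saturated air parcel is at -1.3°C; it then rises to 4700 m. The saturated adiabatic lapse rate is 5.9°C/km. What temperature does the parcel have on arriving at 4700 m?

-14.87°C

From 2400 m to 4700 m (saturated adiabatic): cools by 5.9 × 2.3 = 13.57°C, giving -14.87°C.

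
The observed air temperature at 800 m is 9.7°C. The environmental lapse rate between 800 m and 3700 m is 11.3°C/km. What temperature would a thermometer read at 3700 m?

800–3700 m, environmental: Δz = 2.9 km ⇒ ΔT = -32.77°C; T = -23.07°C

-23.07°C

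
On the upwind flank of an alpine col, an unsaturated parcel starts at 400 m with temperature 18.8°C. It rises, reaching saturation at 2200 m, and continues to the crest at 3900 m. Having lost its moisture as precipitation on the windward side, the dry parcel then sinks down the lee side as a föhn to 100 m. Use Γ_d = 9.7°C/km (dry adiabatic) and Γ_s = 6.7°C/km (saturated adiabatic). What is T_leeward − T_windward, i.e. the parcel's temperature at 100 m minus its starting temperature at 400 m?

400 → 2200 m (dry, 9.7°C/km): ΔT = -9.7 × 1.8 = -17.46°C → T = 1.34°C
2200 → 3900 m (saturated, 6.7°C/km): ΔT = -6.7 × 1.7 = -11.39°C → T = -10.05°C
3900 → 100 m (dry descent, 9.7°C/km): ΔT = +9.7 × 3.8 = +36.86°C → T = 26.81°C
Net change vs windward start: 26.81 − 18.8 = +8.01°C

+8.01°C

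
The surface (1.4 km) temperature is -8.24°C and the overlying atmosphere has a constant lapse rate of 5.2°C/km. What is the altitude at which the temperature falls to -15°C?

2.7 km

Height above start = (-8.24 − (-15)) / 5.2 = 1.3 km
Altitude = 1400 m + 1300 m = 2700 m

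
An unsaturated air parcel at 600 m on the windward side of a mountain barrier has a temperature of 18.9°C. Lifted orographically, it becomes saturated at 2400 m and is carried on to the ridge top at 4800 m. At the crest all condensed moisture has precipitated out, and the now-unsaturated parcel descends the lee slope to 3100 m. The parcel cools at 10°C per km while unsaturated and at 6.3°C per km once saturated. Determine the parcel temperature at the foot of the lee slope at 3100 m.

600 → 2400 m (dry, 10°C/km): ΔT = -10 × 1.8 = -18°C → T = 0.9°C
2400 → 4800 m (saturated, 6.3°C/km): ΔT = -6.3 × 2.4 = -15.12°C → T = -14.22°C
4800 → 3100 m (dry descent, 10°C/km): ΔT = +10 × 1.7 = +17°C → T = 2.78°C

2.78°C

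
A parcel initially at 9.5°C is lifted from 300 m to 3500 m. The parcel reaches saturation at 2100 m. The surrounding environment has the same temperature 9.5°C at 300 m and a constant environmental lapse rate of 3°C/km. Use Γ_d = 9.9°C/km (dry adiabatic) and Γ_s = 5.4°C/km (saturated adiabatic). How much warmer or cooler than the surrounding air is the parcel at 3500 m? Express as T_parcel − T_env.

Parcel:
  From 300 m to 2100 m (dry): cools by 9.9 × 1.8 = 17.82°C, giving -8.32°C.
  From 2100 m to 3500 m (saturated): cools by 5.4 × 1.4 = 7.56°C, giving -15.88°C.
Environment:
  From 300 m to 3500 m (environment): cools by 3 × 3.2 = 9.6°C, giving -0.1°C.
T_parcel − T_env = -15.88 − (-0.1) = -15.78°C

-15.78°C (parcel cooler than environment)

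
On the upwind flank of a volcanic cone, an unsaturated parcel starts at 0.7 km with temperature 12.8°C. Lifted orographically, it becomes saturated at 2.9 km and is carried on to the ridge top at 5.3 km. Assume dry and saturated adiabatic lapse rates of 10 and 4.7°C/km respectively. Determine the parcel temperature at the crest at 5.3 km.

700 → 2900 m (dry, 10°C/km): ΔT = -10 × 2.2 = -22°C → T = -9.2°C
2900 → 5300 m (saturated, 4.7°C/km): ΔT = -4.7 × 2.4 = -11.28°C → T = -20.48°C

-20.48°C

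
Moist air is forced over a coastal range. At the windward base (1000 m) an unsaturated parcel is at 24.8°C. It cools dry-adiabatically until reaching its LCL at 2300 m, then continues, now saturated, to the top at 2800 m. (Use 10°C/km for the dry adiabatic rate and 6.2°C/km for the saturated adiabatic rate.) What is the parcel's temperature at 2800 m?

8.7°C

1000 → 2300 m (dry, 10°C/km): ΔT = -10 × 1.3 = -13°C → T = 11.8°C
2300 → 2800 m (saturated, 6.2°C/km): ΔT = -6.2 × 0.5 = -3.1°C → T = 8.7°C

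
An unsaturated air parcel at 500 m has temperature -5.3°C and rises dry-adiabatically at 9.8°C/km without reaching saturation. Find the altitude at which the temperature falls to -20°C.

2000 m

Height above start = (-5.3 − (-20)) / 9.8 = 1.5 km
Altitude = 500 m + 1500 m = 2000 m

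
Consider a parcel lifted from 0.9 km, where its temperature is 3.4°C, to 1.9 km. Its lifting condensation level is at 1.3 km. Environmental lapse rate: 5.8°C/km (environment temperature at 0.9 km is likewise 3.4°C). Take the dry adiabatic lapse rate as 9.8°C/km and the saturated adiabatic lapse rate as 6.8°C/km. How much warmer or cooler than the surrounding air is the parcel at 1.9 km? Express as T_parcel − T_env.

Parcel:
  900 → 1300 m (dry, 9.8°C/km): ΔT = -9.8 × 0.4 = -3.92°C → T = -0.52°C
  1300 → 1900 m (saturated, 6.8°C/km): ΔT = -6.8 × 0.6 = -4.08°C → T = -4.6°C
Environment:
  900 → 1900 m (environment, 5.8°C/km): ΔT = -5.8 × 1 = -5.8°C → T = -2.4°C
T_parcel − T_env = -4.6 − (-2.4) = -2.2°C

-2.2°C (parcel cooler than environment)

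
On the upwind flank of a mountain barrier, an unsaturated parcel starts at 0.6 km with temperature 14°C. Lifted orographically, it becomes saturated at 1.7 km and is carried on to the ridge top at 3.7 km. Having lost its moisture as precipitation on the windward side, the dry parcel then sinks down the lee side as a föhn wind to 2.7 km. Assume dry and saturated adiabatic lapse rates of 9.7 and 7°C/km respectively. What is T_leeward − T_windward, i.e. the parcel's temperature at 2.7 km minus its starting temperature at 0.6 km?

From 600 m to 1700 m (dry): cools by 9.7 × 1.1 = 10.67°C, giving 3.33°C.
From 1700 m to 3700 m (saturated): cools by 7 × 2 = 14°C, giving -10.67°C.
From 3700 m to 2700 m (dry descent): warms by 9.7 × 1 = 9.7°C, giving -0.97°C.
Net change vs windward start: -0.97 − 14 = -14.97°C

-14.97°C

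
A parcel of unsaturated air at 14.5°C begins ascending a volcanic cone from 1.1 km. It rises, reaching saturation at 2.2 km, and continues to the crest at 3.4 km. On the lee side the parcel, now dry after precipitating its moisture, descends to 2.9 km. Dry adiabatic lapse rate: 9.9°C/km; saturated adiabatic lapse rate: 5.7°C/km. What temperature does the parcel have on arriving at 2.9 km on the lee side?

1.72°C

Dry to 2200 m: -9.9 × 1.1 km = -10.89°C, so T = 3.61°C.
Saturated to 3400 m: -5.7 × 1.2 km = -6.84°C, so T = -3.23°C.
Dry descent to 2900 m: +9.9 × 0.5 km = +4.95°C, so T = 1.72°C.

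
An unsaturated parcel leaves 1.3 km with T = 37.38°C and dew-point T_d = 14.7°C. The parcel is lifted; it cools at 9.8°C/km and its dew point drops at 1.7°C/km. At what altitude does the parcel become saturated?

T and T_d converge at 9.8 − 1.7 = 8.1°C per km
Height above start = (37.38 − 14.7) / 8.1 = 2.8 km
LCL altitude = 1300 m + 2800 m = 4100 m

4.1 km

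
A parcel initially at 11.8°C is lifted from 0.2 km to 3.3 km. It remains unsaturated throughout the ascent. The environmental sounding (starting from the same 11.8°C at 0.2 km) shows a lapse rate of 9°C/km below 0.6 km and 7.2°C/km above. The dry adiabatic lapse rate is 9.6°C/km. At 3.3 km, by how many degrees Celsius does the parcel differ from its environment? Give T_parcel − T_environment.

-6.72°C (parcel cooler than environment)

Parcel:
  Dry to 3300 m: -9.6 × 3.1 km = -29.76°C, so T = -17.96°C.
Environment:
  Environment, lower layer to 600 m: -9 × 0.4 km = -3.6°C, so T = 8.2°C.
  Environment, upper layer to 3300 m: -7.2 × 2.7 km = -19.44°C, so T = -11.24°C.
T_parcel − T_env = -17.96 − (-11.24) = -6.72°C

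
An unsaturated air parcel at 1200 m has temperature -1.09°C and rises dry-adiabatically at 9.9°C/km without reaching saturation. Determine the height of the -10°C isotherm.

2100 m

Height above start = (-1.09 − (-10)) / 9.9 = 0.9 km
Altitude = 1200 m + 900 m = 2100 m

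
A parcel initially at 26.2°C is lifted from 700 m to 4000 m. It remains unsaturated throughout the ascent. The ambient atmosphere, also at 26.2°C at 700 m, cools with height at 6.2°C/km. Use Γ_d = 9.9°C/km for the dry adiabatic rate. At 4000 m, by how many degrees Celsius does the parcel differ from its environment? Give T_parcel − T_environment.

Parcel:
  From 700 m to 4000 m (dry): cools by 9.9 × 3.3 = 32.67°C, giving -6.47°C.
Environment:
  From 700 m to 4000 m (environment): cools by 6.2 × 3.3 = 20.46°C, giving 5.74°C.
T_parcel − T_env = -6.47 − 5.74 = -12.21°C

-12.21°C (parcel cooler than environment)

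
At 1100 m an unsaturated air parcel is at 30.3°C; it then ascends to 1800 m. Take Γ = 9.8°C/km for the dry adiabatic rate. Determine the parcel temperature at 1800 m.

23.44°C

1100 → 1800 m (dry adiabatic, 9.8°C/km): ΔT = -9.8 × 0.7 = -6.86°C → T = 23.44°C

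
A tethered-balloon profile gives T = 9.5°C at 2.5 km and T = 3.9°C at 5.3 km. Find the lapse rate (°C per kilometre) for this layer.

Γ = −ΔT/Δz = (9.5 − 3.9) / (5300 − 2500) m
  = 5.6°C / 2.8 km = 2°C/km

2°C/km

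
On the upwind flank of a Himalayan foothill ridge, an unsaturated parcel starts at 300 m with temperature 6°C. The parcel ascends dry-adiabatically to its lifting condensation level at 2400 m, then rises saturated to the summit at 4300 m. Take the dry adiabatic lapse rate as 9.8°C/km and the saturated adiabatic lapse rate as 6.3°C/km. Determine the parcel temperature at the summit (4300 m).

-26.55°C

300 → 2400 m (dry, 9.8°C/km): ΔT = -9.8 × 2.1 = -20.58°C → T = -14.58°C
2400 → 4300 m (saturated, 6.3°C/km): ΔT = -6.3 × 1.9 = -11.97°C → T = -26.55°C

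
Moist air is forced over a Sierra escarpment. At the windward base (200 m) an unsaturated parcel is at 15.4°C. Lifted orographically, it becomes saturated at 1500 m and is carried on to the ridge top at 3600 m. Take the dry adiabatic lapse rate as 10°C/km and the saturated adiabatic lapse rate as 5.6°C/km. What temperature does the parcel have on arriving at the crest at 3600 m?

200 → 1500 m (dry, 10°C/km): ΔT = -10 × 1.3 = -13°C → T = 2.4°C
1500 → 3600 m (saturated, 5.6°C/km): ΔT = -5.6 × 2.1 = -11.76°C → T = -9.36°C

-9.36°C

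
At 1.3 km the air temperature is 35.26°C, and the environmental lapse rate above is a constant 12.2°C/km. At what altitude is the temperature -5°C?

4.6 km

Height above start = (35.26 − (-5)) / 12.2 = 3.3 km
Altitude = 1300 m + 3300 m = 4600 m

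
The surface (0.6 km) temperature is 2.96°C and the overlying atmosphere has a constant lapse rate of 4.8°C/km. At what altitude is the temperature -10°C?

3.3 km

Height above start = (2.96 − (-10)) / 4.8 = 2.7 km
Altitude = 600 m + 2700 m = 3300 m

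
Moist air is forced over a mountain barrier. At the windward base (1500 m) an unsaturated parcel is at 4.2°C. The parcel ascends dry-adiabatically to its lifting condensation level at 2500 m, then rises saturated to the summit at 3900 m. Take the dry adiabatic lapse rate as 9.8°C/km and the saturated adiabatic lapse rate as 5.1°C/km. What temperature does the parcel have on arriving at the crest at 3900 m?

From 1500 m to 2500 m (dry): cools by 9.8 × 1 = 9.8°C, giving -5.6°C.
From 2500 m to 3900 m (saturated): cools by 5.1 × 1.4 = 7.14°C, giving -12.74°C.

-12.74°C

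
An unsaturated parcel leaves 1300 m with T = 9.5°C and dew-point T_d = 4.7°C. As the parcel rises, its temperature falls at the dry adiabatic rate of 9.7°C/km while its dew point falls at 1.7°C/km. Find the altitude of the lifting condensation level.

T and T_d converge at 9.7 − 1.7 = 8°C per km
Height above start = (9.5 − 4.7) / 8 = 0.6 km
LCL altitude = 1300 m + 600 m = 1900 m

1900 m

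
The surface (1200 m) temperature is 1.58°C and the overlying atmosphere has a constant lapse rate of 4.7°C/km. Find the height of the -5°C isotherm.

Height above start = (1.58 − (-5)) / 4.7 = 1.4 km
Altitude = 1200 m + 1400 m = 2600 m

2600 m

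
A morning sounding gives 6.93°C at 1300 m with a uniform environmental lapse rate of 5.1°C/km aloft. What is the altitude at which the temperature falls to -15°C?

5600 m

Height above start = (6.93 − (-15)) / 5.1 = 4.3 km
Altitude = 1300 m + 4300 m = 5600 m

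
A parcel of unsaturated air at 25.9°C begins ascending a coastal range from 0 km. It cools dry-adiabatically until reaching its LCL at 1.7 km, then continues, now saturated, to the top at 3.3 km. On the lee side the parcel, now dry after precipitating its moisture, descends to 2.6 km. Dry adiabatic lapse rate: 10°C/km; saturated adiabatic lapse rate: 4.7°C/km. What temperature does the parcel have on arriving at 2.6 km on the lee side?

8.38°C

0 → 1700 m (dry, 10°C/km): ΔT = -10 × 1.7 = -17°C → T = 8.9°C
1700 → 3300 m (saturated, 4.7°C/km): ΔT = -4.7 × 1.6 = -7.52°C → T = 1.38°C
3300 → 2600 m (dry descent, 10°C/km): ΔT = +10 × 0.7 = +7°C → T = 8.38°C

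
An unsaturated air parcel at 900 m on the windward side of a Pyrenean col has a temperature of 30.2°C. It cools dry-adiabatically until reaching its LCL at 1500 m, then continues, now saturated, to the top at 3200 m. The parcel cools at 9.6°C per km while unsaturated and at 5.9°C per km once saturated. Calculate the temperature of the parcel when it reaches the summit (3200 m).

900–1500 m, dry: Δz = 0.6 km ⇒ ΔT = -5.76°C; T = 24.44°C
1500–3200 m, saturated: Δz = 1.7 km ⇒ ΔT = -10.03°C; T = 14.41°C

14.41°C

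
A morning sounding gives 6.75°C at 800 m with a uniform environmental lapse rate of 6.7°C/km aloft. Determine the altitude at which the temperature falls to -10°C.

Height above start = (6.75 − (-10)) / 6.7 = 2.5 km
Altitude = 800 m + 2500 m = 3300 m

3300 m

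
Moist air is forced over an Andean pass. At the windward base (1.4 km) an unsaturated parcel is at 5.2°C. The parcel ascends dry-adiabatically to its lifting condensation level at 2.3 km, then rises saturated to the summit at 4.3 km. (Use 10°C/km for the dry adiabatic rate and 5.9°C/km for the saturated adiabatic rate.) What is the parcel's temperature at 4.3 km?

1400 → 2300 m (dry, 10°C/km): ΔT = -10 × 0.9 = -9°C → T = -3.8°C
2300 → 4300 m (saturated, 5.9°C/km): ΔT = -5.9 × 2 = -11.8°C → T = -15.6°C

-15.6°C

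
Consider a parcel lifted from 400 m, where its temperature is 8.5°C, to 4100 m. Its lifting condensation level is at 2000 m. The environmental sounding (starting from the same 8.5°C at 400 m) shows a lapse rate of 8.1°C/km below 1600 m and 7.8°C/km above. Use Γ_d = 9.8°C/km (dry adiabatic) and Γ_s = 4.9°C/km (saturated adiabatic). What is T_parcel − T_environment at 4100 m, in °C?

+3.25°C (parcel warmer than environment)

Parcel:
  From 400 m to 2000 m (dry): cools by 9.8 × 1.6 = 15.68°C, giving -7.18°C.
  From 2000 m to 4100 m (saturated): cools by 4.9 × 2.1 = 10.29°C, giving -17.47°C.
Environment:
  From 400 m to 1600 m (environment, lower layer): cools by 8.1 × 1.2 = 9.72°C, giving -1.22°C.
  From 1600 m to 4100 m (environment, upper layer): cools by 7.8 × 2.5 = 19.5°C, giving -20.72°C.
T_parcel − T_env = -17.47 − (-20.72) = +3.25°C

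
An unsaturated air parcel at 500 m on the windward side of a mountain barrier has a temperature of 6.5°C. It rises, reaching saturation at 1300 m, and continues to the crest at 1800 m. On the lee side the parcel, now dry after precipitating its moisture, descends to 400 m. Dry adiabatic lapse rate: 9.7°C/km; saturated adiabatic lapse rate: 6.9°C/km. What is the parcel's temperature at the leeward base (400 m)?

500 → 1300 m (dry, 9.7°C/km): ΔT = -9.7 × 0.8 = -7.76°C → T = -1.26°C
1300 → 1800 m (saturated, 6.9°C/km): ΔT = -6.9 × 0.5 = -3.45°C → T = -4.71°C
1800 → 400 m (dry descent, 9.7°C/km): ΔT = +9.7 × 1.4 = +13.58°C → T = 8.87°C

8.87°C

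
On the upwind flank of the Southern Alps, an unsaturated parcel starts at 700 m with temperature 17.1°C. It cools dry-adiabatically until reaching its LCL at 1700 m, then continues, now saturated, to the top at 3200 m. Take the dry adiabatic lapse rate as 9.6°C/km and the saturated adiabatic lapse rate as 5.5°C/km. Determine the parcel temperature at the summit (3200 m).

-0.75°C

700–1700 m, dry: Δz = 1 km ⇒ ΔT = -9.6°C; T = 7.5°C
1700–3200 m, saturated: Δz = 1.5 km ⇒ ΔT = -8.25°C; T = -0.75°C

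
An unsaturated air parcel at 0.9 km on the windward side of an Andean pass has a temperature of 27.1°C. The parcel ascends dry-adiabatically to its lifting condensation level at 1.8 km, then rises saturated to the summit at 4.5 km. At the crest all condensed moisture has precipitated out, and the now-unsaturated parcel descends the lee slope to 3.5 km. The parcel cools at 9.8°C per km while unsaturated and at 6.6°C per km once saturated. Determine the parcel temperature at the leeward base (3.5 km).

900–1800 m, dry: Δz = 0.9 km ⇒ ΔT = -8.82°C; T = 18.28°C
1800–4500 m, saturated: Δz = 2.7 km ⇒ ΔT = -17.82°C; T = 0.46°C
4500–3500 m, dry descent: Δz = 1 km ⇒ ΔT = +9.8°C; T = 10.26°C

10.26°C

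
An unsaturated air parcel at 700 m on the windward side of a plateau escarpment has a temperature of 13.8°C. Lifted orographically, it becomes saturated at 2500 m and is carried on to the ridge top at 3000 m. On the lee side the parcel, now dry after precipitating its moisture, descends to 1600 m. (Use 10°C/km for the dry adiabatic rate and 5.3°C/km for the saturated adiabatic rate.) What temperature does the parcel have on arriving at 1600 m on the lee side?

7.15°C

700 → 2500 m (dry, 10°C/km): ΔT = -10 × 1.8 = -18°C → T = -4.2°C
2500 → 3000 m (saturated, 5.3°C/km): ΔT = -5.3 × 0.5 = -2.65°C → T = -6.85°C
3000 → 1600 m (dry descent, 10°C/km): ΔT = +10 × 1.4 = +14°C → T = 7.15°C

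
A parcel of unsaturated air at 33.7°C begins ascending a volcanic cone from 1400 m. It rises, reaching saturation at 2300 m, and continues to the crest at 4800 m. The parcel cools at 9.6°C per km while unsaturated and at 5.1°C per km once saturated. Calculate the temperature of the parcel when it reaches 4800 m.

1400–2300 m, dry: Δz = 0.9 km ⇒ ΔT = -8.64°C; T = 25.06°C
2300–4800 m, saturated: Δz = 2.5 km ⇒ ΔT = -12.75°C; T = 12.31°C

12.31°C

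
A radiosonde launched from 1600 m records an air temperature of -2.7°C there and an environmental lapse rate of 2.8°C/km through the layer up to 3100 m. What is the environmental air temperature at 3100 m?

1600–3100 m, environmental: Δz = 1.5 km ⇒ ΔT = -4.2°C; T = -6.9°C

-6.9°C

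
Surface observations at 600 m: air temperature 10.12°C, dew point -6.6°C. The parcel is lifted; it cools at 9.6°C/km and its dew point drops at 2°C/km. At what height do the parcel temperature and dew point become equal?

2800 m

T and T_d converge at 9.6 − 2 = 7.6°C per km
Height above start = (10.12 − (-6.6)) / 7.6 = 2.2 km
LCL altitude = 600 m + 2200 m = 2800 m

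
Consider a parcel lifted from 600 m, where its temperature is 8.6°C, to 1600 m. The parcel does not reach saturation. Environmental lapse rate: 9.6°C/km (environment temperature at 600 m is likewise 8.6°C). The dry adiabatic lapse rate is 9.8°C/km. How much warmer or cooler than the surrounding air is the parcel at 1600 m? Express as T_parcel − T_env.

Parcel:
  600 → 1600 m (dry, 9.8°C/km): ΔT = -9.8 × 1 = -9.8°C → T = -1.2°C
Environment:
  600 → 1600 m (environment, 9.6°C/km): ΔT = -9.6 × 1 = -9.6°C → T = -1°C
T_parcel − T_env = -1.2 − (-1) = -0.2°C

-0.2°C (parcel cooler than environment)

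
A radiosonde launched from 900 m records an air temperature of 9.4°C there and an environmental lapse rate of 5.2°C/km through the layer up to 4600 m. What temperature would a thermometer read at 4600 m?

-9.84°C

Environmental to 4600 m: -5.2 × 3.7 km = -19.24°C, so T = -9.84°C.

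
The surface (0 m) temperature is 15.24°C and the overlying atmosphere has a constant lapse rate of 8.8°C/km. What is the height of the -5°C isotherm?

2300 m

Height above start = (15.24 − (-5)) / 8.8 = 2.3 km
Altitude = 0 m + 2300 m = 2300 m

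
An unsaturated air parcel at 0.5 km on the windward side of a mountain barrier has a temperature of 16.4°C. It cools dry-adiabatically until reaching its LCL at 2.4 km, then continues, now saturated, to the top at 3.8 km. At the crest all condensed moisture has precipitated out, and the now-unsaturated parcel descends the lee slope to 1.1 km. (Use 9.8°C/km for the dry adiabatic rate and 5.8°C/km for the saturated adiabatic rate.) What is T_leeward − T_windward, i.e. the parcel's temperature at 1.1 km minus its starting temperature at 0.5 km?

-0.28°C

Dry to 2400 m: -9.8 × 1.9 km = -18.62°C, so T = -2.22°C.
Saturated to 3800 m: -5.8 × 1.4 km = -8.12°C, so T = -10.34°C.
Dry descent to 1100 m: +9.8 × 2.7 km = +26.46°C, so T = 16.12°C.
Net change vs windward start: 16.12 − 16.4 = -0.28°C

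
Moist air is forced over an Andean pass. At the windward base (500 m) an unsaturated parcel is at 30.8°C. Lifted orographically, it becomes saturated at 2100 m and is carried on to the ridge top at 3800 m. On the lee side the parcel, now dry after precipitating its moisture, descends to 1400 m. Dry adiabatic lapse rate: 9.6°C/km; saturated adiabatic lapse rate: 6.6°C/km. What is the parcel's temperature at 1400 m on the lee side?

From 500 m to 2100 m (dry): cools by 9.6 × 1.6 = 15.36°C, giving 15.44°C.
From 2100 m to 3800 m (saturated): cools by 6.6 × 1.7 = 11.22°C, giving 4.22°C.
From 3800 m to 1400 m (dry descent): warms by 9.6 × 2.4 = 23.04°C, giving 27.26°C.

27.26°C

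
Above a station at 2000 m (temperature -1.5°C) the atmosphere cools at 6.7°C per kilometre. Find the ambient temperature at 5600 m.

-25.62°C

2000 → 5600 m (environmental, 6.7°C/km): ΔT = -6.7 × 3.6 = -24.12°C → T = -25.62°C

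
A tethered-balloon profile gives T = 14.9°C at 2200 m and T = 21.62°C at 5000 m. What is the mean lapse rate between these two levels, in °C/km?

Γ = −ΔT/Δz = (14.9 − 21.62) / (5000 − 2200) m
  = -6.72°C / 2.8 km = -2.4°C/km

-2.4°C/km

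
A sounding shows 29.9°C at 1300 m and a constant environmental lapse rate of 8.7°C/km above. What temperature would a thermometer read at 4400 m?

2.93°C

1300–4400 m, environmental: Δz = 3.1 km ⇒ ΔT = -26.97°C; T = 2.93°C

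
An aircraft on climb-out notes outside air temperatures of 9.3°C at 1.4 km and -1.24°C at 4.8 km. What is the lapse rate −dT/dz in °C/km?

Γ = −ΔT/Δz = (9.3 − (-1.24)) / (4800 − 1400) m
  = 10.54°C / 3.4 km = 3.1°C/km

3.1°C/km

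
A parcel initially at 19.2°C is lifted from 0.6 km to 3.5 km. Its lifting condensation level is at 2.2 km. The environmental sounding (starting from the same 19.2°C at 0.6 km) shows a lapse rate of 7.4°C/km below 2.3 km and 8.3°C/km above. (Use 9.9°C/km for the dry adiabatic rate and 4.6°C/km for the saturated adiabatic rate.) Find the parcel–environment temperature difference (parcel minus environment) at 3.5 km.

Parcel:
  From 600 m to 2200 m (dry): cools by 9.9 × 1.6 = 15.84°C, giving 3.36°C.
  From 2200 m to 3500 m (saturated): cools by 4.6 × 1.3 = 5.98°C, giving -2.62°C.
Environment:
  From 600 m to 2300 m (environment, lower layer): cools by 7.4 × 1.7 = 12.58°C, giving 6.62°C.
  From 2300 m to 3500 m (environment, upper layer): cools by 8.3 × 1.2 = 9.96°C, giving -3.34°C.
T_parcel − T_env = -2.62 − (-3.34) = +0.72°C

+0.72°C (parcel warmer than environment)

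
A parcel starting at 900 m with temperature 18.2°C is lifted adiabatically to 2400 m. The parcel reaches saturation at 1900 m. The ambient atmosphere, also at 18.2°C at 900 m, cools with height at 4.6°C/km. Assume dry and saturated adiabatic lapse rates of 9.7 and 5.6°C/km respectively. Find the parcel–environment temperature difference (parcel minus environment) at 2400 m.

-5.6°C (parcel cooler than environment)

Parcel:
  Dry to 1900 m: -9.7 × 1 km = -9.7°C, so T = 8.5°C.
  Saturated to 2400 m: -5.6 × 0.5 km = -2.8°C, so T = 5.7°C.
Environment:
  Environment to 2400 m: -4.6 × 1.5 km = -6.9°C, so T = 11.3°C.
T_parcel − T_env = 5.7 − 11.3 = -5.6°C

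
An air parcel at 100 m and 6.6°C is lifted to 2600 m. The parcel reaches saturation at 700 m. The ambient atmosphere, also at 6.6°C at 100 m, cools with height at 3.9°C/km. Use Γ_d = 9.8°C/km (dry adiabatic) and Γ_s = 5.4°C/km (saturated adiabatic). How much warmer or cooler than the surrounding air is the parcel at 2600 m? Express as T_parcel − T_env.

-6.39°C (parcel cooler than environment)

Parcel:
  From 100 m to 700 m (dry): cools by 9.8 × 0.6 = 5.88°C, giving 0.72°C.
  From 700 m to 2600 m (saturated): cools by 5.4 × 1.9 = 10.26°C, giving -9.54°C.
Environment:
  From 100 m to 2600 m (environment): cools by 3.9 × 2.5 = 9.75°C, giving -3.15°C.
T_parcel − T_env = -9.54 − (-3.15) = -6.39°C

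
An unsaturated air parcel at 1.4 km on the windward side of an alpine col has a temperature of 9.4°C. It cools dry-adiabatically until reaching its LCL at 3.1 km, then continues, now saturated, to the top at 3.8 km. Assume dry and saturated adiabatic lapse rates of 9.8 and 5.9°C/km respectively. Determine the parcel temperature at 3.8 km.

1400 → 3100 m (dry, 9.8°C/km): ΔT = -9.8 × 1.7 = -16.66°C → T = -7.26°C
3100 → 3800 m (saturated, 5.9°C/km): ΔT = -5.9 × 0.7 = -4.13°C → T = -11.39°C

-11.39°C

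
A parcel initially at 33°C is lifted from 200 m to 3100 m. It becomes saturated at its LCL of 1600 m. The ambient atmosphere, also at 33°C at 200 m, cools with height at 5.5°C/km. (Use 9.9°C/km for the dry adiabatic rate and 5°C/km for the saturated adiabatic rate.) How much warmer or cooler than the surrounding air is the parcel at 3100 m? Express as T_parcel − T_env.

-5.41°C (parcel cooler than environment)

Parcel:
  From 200 m to 1600 m (dry): cools by 9.9 × 1.4 = 13.86°C, giving 19.14°C.
  From 1600 m to 3100 m (saturated): cools by 5 × 1.5 = 7.5°C, giving 11.64°C.
Environment:
  From 200 m to 3100 m (environment): cools by 5.5 × 2.9 = 15.95°C, giving 17.05°C.
T_parcel − T_env = 11.64 − 17.05 = -5.41°C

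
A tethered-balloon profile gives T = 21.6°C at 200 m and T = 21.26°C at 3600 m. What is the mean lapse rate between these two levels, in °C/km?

0.1°C/km

Γ = −ΔT/Δz = (21.6 − 21.26) / (3600 − 200) m
  = 0.34°C / 3.4 km = 0.1°C/km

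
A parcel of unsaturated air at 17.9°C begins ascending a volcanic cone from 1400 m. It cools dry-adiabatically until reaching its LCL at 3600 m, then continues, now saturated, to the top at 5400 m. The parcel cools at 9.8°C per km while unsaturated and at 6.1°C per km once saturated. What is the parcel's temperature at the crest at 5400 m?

1400 → 3600 m (dry, 9.8°C/km): ΔT = -9.8 × 2.2 = -21.56°C → T = -3.66°C
3600 → 5400 m (saturated, 6.1°C/km): ΔT = -6.1 × 1.8 = -10.98°C → T = -14.64°C

-14.64°C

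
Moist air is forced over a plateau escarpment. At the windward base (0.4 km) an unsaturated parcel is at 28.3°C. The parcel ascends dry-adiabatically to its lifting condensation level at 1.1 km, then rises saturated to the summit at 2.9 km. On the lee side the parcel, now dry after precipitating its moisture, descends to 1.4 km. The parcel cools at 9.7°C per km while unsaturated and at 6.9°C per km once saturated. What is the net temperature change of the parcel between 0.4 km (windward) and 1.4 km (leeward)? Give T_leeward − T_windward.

400 → 1100 m (dry, 9.7°C/km): ΔT = -9.7 × 0.7 = -6.79°C → T = 21.51°C
1100 → 2900 m (saturated, 6.9°C/km): ΔT = -6.9 × 1.8 = -12.42°C → T = 9.09°C
2900 → 1400 m (dry descent, 9.7°C/km): ΔT = +9.7 × 1.5 = +14.55°C → T = 23.64°C
Net change vs windward start: 23.64 − 28.3 = -4.66°C

-4.66°C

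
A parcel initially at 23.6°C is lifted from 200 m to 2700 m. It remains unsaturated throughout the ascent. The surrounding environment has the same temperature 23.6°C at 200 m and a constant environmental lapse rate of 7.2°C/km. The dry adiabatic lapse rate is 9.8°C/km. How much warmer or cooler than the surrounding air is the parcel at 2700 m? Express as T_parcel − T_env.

-6.5°C (parcel cooler than environment)

Parcel:
  200–2700 m, dry: Δz = 2.5 km ⇒ ΔT = -24.5°C; T = -0.9°C
Environment:
  200–2700 m, environment: Δz = 2.5 km ⇒ ΔT = -18°C; T = 5.6°C
T_parcel − T_env = -0.9 − 5.6 = -6.5°C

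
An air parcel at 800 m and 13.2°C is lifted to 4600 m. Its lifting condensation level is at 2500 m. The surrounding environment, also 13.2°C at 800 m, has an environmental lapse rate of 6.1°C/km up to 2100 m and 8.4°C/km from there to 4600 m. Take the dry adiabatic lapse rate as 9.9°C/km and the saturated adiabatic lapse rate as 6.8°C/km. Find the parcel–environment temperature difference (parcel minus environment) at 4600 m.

-2.18°C (parcel cooler than environment)

Parcel:
  800–2500 m, dry: Δz = 1.7 km ⇒ ΔT = -16.83°C; T = -3.63°C
  2500–4600 m, saturated: Δz = 2.1 km ⇒ ΔT = -14.28°C; T = -17.91°C
Environment:
  800–2100 m, environment, lower layer: Δz = 1.3 km ⇒ ΔT = -7.93°C; T = 5.27°C
  2100–4600 m, environment, upper layer: Δz = 2.5 km ⇒ ΔT = -21°C; T = -15.73°C
T_parcel − T_env = -17.91 − (-15.73) = -2.18°C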